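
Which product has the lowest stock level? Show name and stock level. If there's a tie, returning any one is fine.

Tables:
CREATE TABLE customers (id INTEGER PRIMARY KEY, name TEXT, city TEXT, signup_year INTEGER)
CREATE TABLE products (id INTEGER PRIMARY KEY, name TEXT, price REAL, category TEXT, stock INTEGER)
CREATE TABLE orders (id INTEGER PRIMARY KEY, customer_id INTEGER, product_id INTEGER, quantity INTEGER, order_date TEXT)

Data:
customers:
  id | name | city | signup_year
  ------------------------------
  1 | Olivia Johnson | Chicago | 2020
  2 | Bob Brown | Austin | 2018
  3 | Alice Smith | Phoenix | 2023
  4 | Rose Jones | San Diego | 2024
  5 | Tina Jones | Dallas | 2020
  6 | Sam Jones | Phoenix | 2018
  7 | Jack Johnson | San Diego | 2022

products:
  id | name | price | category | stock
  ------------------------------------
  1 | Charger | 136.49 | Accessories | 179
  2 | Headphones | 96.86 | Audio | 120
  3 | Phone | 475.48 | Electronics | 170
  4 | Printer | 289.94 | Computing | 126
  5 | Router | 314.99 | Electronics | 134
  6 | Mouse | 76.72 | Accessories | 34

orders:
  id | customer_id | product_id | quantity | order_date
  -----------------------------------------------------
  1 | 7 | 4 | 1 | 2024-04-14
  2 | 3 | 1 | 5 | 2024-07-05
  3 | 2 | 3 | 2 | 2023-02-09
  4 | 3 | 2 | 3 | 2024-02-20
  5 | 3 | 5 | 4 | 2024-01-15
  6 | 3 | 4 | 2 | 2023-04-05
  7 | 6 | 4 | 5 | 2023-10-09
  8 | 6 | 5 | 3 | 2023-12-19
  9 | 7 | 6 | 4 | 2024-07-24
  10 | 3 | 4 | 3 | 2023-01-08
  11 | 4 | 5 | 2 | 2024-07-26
SELECT name, stock FROM products ORDER BY stock ASC LIMIT 1

Execution result:
name | stock
Mouse | 34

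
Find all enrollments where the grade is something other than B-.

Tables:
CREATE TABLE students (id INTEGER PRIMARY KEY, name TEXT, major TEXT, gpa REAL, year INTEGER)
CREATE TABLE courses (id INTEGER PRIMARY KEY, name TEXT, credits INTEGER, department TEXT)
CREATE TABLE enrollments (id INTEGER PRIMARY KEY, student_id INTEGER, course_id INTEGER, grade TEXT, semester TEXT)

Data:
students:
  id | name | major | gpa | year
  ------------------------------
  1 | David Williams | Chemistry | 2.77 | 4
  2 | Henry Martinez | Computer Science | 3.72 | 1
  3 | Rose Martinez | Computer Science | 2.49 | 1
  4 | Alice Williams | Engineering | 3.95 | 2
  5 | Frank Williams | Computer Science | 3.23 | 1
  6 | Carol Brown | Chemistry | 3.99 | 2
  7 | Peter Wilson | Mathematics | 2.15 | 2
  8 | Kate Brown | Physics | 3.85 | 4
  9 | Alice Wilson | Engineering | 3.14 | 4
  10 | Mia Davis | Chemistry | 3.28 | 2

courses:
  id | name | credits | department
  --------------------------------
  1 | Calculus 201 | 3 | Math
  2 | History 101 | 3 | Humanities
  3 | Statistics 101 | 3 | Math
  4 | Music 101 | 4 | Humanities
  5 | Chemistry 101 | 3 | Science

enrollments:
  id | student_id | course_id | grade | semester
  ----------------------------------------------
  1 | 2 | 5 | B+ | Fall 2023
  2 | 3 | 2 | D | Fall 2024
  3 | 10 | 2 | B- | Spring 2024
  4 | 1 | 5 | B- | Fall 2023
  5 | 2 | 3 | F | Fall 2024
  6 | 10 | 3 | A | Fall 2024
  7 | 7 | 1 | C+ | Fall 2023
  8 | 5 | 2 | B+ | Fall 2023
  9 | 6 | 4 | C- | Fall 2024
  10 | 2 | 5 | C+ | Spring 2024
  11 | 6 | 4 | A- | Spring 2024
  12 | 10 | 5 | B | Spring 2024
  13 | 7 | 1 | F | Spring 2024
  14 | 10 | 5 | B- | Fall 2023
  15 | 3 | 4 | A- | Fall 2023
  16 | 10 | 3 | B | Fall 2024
SELECT id, grade FROM enrollments WHERE grade <> 'B-'

Execution result:
id | grade
1 | B+
2 | D
5 | F
6 | A
7 | C+
8 | B+
9 | C-
10 | C+
11 | A-
12 | B
13 | F
15 | A-
16 | B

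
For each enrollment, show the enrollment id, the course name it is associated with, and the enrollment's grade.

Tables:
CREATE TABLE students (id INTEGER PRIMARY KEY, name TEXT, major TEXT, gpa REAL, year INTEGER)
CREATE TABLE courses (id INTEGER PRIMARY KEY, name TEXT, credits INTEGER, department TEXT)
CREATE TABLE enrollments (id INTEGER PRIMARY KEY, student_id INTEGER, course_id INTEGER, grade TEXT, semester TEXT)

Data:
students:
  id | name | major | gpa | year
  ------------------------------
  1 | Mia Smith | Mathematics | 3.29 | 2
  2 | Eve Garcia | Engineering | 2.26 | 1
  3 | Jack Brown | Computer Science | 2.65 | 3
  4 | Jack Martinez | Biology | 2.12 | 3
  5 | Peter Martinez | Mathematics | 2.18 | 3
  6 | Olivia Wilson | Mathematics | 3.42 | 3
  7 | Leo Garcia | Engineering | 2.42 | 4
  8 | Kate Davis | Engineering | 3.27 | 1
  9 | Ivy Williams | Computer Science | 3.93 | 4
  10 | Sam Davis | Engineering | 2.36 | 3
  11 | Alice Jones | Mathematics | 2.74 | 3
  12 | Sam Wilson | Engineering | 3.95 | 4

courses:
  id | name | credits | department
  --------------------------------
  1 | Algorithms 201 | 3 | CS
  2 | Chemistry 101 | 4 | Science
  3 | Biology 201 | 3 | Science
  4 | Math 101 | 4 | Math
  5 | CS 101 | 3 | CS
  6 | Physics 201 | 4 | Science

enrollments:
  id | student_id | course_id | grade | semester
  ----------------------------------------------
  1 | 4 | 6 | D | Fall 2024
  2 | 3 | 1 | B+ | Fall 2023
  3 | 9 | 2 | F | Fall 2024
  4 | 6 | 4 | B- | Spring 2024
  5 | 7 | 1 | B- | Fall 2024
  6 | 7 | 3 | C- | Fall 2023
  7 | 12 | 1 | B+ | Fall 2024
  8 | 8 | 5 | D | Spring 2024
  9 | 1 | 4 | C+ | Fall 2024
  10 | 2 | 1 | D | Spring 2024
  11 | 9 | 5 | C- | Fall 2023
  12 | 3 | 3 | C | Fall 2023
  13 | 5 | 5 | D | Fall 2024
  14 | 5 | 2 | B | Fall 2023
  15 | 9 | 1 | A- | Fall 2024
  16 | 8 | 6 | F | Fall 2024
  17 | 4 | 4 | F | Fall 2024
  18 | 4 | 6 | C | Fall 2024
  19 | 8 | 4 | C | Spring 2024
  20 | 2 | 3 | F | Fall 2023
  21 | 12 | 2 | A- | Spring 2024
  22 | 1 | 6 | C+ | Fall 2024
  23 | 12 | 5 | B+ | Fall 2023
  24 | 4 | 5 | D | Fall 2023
SELECT c.id, p.name AS course, c.grade FROM enrollments c JOIN courses p ON c.course_id = p.id

Execution result:
id | course | grade
1 | Physics 201 | D
2 | Algorithms 201 | B+
3 | Chemistry 101 | F
4 | Math 101 | B-
5 | Algorithms 201 | B-
6 | Biology 201 | C-
7 | Algorithms 201 | B+
8 | CS 101 | D
9 | Math 101 | C+
10 | Algorithms 201 | D
11 | CS 101 | C-
12 | Biology 201 | C
13 | CS 101 | D
14 | Chemistry 101 | B
15 | Algorithms 201 | A-
16 | Physics 201 | F
17 | Math 101 | F
18 | Physics 201 | C
19 | Math 101 | C
20 | Biology 201 | F
21 | Chemistry 101 | A-
22 | Physics 201 | C+
23 | CS 101 | B+
24 | CS 101 | D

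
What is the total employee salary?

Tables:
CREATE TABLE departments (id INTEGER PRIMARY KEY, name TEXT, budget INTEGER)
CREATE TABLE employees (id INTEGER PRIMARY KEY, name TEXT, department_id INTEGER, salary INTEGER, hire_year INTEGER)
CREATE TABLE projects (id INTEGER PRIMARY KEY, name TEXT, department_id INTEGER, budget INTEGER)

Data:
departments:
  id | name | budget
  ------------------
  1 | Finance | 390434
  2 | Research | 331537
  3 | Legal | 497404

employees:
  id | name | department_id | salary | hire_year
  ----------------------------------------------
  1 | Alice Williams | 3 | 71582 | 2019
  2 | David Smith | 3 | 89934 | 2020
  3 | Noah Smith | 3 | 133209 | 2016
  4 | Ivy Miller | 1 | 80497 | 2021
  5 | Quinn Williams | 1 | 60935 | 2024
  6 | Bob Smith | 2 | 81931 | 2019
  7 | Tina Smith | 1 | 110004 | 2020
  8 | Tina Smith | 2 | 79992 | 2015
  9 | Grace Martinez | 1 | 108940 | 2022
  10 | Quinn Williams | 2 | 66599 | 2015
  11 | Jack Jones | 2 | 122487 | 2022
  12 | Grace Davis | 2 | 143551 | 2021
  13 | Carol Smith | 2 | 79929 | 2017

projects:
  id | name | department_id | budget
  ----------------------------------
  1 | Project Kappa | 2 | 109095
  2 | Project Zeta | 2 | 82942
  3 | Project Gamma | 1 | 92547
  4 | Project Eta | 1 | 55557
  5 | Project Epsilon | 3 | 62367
SELECT SUM(salary) FROM employees

Execution result:
1229590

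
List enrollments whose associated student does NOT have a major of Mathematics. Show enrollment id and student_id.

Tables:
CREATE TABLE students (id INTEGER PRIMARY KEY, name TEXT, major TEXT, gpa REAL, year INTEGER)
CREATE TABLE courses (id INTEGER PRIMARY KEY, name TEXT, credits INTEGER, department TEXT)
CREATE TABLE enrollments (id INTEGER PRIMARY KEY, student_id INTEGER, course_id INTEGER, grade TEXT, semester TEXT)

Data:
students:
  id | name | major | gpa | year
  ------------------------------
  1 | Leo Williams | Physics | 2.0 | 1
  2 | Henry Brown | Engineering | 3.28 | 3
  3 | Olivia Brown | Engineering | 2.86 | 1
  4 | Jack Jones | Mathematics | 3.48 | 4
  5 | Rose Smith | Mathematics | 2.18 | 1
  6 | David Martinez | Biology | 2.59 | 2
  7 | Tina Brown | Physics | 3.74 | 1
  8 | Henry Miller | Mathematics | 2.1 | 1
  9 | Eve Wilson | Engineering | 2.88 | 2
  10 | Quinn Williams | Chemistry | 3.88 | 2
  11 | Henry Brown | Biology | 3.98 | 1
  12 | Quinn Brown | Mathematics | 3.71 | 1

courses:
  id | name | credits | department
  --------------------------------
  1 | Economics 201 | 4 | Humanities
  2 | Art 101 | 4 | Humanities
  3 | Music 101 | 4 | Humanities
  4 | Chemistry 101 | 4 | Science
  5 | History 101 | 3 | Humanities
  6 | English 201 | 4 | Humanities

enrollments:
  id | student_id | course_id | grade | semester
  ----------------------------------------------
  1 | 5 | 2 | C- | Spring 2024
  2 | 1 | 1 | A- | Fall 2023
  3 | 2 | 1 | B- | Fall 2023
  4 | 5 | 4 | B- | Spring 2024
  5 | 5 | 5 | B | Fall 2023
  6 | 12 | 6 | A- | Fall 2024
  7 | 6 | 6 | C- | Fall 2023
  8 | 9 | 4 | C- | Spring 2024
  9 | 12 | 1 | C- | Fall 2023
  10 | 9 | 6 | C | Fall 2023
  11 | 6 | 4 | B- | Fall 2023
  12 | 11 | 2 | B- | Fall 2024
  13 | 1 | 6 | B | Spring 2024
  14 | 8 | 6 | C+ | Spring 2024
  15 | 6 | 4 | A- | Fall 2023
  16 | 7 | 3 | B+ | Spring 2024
SELECT id, student_id FROM enrollments WHERE student_id NOT IN (SELECT id FROM students WHERE major = 'Mathematics')

Execution result:
id | student_id
2 | 1
3 | 2
7 | 6
8 | 9
10 | 9
11 | 6
12 | 11
13 | 1
15 | 6
16 | 7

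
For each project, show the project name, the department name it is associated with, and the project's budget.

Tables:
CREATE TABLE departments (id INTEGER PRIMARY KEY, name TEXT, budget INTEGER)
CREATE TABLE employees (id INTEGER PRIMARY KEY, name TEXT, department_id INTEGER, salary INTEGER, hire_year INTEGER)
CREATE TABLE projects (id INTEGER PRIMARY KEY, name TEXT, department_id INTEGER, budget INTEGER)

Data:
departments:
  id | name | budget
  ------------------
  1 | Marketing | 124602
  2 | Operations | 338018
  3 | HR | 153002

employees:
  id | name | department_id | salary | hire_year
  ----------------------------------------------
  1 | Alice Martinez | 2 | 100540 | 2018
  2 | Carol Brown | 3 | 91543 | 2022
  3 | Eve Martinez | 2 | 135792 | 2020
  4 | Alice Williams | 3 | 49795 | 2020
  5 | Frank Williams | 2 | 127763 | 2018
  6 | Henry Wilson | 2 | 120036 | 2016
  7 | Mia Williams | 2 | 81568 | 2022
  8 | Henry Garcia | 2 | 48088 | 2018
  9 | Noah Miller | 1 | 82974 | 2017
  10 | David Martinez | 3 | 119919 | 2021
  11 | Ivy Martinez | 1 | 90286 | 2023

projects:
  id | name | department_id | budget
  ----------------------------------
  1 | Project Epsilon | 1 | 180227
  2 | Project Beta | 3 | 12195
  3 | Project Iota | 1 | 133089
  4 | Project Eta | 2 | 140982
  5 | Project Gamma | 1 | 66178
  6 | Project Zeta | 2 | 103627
SELECT c.name, p.name AS department, c.budget FROM projects c JOIN departments p ON c.department_id = p.id

Execution result:
name | department | budget
Project Epsilon | Marketing | 180227
Project Beta | HR | 12195
Project Iota | Marketing | 133089
Project Eta | Operations | 140982
Project Gamma | Marketing | 66178
Project Zeta | Operations | 103627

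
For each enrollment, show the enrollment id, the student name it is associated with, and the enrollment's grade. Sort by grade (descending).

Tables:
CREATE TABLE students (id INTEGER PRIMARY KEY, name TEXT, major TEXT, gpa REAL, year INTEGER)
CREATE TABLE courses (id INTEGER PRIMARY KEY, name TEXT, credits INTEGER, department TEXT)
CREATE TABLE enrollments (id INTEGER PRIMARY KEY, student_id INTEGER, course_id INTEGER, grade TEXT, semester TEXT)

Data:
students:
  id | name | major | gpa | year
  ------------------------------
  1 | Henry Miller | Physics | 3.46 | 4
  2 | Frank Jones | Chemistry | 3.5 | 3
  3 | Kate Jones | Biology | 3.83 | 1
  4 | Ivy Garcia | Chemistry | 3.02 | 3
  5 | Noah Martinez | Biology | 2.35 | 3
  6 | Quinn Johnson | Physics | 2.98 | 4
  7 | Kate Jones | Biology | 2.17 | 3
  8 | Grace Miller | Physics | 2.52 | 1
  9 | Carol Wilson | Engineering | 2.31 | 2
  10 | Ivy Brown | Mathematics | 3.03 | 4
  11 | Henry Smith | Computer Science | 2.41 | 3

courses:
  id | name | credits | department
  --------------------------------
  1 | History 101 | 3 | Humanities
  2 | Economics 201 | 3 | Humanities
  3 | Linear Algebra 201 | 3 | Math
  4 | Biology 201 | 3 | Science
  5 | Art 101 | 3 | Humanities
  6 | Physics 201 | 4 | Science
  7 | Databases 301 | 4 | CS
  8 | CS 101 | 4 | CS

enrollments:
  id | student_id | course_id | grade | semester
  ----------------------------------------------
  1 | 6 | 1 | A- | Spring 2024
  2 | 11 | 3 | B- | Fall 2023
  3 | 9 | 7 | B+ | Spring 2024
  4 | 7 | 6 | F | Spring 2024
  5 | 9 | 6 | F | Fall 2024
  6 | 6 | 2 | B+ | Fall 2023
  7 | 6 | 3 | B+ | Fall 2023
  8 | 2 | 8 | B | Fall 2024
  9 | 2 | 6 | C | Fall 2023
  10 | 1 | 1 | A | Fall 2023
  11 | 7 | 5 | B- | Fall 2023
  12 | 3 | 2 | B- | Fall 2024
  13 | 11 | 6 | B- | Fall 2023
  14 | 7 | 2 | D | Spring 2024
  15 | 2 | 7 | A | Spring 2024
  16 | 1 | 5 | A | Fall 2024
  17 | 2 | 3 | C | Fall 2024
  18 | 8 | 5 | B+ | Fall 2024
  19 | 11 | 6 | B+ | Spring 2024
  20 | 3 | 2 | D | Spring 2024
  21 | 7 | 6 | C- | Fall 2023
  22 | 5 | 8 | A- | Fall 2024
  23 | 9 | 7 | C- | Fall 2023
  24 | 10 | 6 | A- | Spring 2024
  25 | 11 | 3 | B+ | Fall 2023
SELECT c.id, p.name AS student, c.grade FROM enrollments c JOIN students p ON c.student_id = p.id ORDER BY c.grade DESC

Execution result:
id | student | grade
4 | Kate Jones | F
5 | Carol Wilson | F
14 | Kate Jones | D
20 | Kate Jones | D
21 | Kate Jones | C-
23 | Carol Wilson | C-
9 | Frank Jones | C
17 | Frank Jones | C
2 | Henry Smith | B-
11 | Kate Jones | B-
12 | Kate Jones | B-
13 | Henry Smith | B-
3 | Carol Wilson | B+
6 | Quinn Johnson | B+
7 | Quinn Johnson | B+
18 | Grace Miller | B+
19 | Henry Smith | B+
25 | Henry Smith | B+
8 | Frank Jones | B
1 | Quinn Johnson | A-
22 | Noah Martinez | A-
24 | Ivy Brown | A-
10 | Henry Miller | A
15 | Frank Jones | A
16 | Henry Miller | A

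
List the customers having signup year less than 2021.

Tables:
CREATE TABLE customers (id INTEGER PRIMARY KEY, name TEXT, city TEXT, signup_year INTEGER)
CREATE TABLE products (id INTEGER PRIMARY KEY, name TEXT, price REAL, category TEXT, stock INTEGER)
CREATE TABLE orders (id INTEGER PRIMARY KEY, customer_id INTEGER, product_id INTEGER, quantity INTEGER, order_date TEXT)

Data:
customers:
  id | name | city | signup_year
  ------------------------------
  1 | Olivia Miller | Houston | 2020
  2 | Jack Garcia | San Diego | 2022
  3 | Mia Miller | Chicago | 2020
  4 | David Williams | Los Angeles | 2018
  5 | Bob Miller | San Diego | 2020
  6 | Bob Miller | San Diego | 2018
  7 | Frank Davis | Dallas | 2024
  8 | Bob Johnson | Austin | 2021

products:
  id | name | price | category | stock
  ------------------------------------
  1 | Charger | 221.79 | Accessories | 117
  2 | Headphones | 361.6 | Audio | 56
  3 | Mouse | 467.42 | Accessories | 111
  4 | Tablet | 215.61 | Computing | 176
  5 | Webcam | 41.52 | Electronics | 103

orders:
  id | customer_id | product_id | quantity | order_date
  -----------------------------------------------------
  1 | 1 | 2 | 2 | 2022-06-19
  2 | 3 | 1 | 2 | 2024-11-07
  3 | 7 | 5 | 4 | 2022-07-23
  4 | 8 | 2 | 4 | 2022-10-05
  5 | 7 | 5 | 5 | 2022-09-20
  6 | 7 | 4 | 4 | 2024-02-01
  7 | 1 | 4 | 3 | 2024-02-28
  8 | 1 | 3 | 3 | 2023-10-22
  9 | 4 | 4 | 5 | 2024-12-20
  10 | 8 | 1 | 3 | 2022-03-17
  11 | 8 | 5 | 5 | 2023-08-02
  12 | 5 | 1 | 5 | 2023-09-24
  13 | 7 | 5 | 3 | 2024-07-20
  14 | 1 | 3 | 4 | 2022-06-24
SELECT name, signup_year FROM customers WHERE signup_year < 2021

Execution result:
name | signup_year
Olivia Miller | 2020
Mia Miller | 2020
David Williams | 2018
Bob Miller | 2020
Bob Miller | 2018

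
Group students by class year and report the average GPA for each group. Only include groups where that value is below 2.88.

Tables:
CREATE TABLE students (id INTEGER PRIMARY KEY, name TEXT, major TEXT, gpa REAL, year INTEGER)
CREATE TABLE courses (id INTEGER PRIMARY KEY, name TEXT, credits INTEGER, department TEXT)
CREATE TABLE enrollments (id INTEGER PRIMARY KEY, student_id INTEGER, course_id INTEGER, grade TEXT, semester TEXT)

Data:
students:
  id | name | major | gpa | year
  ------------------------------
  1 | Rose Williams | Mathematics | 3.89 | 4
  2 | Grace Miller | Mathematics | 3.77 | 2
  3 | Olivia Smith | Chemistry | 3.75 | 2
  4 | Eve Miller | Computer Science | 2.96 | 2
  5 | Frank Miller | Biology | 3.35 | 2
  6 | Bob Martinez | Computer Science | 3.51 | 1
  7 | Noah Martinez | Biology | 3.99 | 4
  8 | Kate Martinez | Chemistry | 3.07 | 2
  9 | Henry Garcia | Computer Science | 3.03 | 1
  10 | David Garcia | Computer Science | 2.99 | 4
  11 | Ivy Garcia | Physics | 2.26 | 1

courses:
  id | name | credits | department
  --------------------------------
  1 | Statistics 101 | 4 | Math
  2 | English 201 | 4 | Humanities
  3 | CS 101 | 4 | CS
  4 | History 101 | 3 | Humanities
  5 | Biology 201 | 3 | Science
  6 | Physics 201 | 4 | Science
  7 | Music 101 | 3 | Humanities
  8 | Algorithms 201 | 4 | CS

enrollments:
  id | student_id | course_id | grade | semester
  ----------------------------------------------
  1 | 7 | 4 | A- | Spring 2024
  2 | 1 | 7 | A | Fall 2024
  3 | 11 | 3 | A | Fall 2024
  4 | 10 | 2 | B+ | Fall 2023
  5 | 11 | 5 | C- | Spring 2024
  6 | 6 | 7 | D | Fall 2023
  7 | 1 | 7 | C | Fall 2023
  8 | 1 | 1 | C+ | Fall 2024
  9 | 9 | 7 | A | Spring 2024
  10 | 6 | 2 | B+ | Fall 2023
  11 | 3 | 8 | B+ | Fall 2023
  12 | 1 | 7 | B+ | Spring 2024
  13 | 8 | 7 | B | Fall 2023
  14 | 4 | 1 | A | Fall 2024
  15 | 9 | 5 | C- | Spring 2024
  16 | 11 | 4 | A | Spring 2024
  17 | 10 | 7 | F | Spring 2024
SELECT year, AVG(gpa) AS avg_gpa FROM students GROUP BY year HAVING AVG(gpa) < 2.88

Execution result:
(no rows)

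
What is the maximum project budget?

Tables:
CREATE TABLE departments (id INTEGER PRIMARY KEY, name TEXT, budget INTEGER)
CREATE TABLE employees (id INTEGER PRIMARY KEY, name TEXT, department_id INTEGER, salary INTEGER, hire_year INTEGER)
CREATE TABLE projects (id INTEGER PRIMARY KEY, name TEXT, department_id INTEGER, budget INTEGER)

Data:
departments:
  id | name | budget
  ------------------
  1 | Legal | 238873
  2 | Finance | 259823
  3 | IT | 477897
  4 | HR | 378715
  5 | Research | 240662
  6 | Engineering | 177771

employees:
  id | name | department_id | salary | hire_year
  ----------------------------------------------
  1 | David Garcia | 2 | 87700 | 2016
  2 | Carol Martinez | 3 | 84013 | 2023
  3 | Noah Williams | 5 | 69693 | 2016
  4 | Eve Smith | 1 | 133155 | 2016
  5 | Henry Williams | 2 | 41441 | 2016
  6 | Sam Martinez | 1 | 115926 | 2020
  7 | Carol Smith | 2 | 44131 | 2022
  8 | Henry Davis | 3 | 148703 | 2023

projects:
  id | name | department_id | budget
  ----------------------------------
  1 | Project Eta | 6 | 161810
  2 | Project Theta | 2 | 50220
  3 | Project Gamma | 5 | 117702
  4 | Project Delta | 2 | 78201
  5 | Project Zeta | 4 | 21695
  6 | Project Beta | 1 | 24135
SELECT MAX(budget) FROM projects

Execution result:
161810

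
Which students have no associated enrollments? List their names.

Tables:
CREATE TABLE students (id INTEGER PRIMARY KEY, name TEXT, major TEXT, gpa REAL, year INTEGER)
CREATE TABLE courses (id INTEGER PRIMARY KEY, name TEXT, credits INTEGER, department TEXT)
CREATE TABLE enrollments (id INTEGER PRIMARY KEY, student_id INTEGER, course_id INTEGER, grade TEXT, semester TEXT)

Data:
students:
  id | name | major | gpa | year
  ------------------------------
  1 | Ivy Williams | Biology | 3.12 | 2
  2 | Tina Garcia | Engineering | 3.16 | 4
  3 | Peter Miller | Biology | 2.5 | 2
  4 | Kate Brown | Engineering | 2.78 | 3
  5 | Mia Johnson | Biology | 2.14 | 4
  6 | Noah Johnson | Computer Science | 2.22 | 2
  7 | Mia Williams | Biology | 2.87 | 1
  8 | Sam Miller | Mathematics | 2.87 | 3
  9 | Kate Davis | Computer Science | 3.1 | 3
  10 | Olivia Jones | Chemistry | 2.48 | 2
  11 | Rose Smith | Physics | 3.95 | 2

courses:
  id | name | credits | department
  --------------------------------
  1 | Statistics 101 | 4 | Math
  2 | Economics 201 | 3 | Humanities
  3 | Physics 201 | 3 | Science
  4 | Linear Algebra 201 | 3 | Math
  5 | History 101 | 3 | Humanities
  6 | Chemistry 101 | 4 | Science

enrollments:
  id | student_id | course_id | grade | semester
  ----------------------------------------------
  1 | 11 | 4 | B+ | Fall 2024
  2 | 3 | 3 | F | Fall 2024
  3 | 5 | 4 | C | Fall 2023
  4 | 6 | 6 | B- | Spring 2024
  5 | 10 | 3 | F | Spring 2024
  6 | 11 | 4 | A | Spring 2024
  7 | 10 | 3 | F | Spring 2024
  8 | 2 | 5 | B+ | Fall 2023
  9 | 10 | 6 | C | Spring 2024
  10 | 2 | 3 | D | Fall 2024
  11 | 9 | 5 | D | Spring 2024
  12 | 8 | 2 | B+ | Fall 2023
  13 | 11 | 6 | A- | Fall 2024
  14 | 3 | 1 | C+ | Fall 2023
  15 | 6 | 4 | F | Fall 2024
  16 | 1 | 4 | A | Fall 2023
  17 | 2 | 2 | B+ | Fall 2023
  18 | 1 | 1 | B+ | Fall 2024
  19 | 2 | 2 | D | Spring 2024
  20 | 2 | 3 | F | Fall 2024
SELECT p.name FROM students p LEFT JOIN enrollments c ON c.student_id = p.id WHERE c.id IS NULL

Execution result:
name
Kate Brown
Mia Williams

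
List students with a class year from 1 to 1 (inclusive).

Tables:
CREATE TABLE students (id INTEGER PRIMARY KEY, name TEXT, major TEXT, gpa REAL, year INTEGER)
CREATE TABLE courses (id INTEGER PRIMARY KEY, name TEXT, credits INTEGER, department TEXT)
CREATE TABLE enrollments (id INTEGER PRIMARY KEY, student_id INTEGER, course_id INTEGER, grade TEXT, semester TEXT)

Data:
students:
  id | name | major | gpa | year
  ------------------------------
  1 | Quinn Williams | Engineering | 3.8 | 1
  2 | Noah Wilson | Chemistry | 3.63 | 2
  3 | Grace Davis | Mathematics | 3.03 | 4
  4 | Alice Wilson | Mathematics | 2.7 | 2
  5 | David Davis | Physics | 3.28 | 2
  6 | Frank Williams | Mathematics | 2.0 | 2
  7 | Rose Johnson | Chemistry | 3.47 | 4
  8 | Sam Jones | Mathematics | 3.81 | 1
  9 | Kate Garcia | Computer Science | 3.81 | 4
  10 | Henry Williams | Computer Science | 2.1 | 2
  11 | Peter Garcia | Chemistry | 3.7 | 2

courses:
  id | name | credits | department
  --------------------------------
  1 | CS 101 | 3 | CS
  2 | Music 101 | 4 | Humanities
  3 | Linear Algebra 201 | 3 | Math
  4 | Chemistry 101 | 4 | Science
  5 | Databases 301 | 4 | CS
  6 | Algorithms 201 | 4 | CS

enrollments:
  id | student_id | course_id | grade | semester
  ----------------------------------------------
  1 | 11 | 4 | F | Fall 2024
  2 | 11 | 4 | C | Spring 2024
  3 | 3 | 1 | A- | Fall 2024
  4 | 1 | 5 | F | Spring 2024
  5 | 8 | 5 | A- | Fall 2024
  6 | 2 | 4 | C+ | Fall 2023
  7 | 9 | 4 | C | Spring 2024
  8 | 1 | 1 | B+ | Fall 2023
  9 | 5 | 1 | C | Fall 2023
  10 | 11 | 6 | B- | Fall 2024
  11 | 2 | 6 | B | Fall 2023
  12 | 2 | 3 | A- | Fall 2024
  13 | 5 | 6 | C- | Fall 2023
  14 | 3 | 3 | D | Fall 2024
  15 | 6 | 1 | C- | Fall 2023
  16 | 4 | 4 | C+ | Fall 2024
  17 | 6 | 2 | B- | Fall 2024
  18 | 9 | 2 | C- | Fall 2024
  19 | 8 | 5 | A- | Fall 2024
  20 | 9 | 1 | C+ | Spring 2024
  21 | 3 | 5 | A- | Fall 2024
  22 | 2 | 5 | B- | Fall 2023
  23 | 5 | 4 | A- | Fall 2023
SELECT name, year FROM students WHERE year BETWEEN 1 AND 1

Execution result:
name | year
Quinn Williams | 1
Sam Jones | 1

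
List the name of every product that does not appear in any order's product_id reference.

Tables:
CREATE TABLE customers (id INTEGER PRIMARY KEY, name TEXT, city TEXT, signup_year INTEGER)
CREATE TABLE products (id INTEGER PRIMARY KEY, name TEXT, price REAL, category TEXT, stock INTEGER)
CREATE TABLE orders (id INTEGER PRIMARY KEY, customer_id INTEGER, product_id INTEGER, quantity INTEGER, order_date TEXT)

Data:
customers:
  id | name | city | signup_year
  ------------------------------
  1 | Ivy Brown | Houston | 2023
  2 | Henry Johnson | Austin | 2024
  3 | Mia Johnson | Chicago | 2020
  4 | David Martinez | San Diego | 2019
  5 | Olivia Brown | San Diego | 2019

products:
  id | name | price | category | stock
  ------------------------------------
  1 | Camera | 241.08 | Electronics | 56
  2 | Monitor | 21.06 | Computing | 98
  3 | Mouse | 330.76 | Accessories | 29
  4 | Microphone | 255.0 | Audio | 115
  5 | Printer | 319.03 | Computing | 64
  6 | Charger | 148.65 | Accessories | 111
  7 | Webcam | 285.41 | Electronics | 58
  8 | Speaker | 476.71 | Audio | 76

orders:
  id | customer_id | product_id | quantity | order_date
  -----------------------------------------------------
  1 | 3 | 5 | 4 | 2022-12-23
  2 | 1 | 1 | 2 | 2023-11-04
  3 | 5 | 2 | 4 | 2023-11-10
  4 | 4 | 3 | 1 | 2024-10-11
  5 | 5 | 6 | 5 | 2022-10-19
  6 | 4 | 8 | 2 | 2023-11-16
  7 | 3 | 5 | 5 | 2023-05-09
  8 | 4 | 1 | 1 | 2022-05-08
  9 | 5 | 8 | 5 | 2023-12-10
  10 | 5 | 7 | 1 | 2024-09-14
SELECT p.name FROM products p LEFT JOIN orders c ON c.product_id = p.id WHERE c.id IS NULL

Execution result:
Microphone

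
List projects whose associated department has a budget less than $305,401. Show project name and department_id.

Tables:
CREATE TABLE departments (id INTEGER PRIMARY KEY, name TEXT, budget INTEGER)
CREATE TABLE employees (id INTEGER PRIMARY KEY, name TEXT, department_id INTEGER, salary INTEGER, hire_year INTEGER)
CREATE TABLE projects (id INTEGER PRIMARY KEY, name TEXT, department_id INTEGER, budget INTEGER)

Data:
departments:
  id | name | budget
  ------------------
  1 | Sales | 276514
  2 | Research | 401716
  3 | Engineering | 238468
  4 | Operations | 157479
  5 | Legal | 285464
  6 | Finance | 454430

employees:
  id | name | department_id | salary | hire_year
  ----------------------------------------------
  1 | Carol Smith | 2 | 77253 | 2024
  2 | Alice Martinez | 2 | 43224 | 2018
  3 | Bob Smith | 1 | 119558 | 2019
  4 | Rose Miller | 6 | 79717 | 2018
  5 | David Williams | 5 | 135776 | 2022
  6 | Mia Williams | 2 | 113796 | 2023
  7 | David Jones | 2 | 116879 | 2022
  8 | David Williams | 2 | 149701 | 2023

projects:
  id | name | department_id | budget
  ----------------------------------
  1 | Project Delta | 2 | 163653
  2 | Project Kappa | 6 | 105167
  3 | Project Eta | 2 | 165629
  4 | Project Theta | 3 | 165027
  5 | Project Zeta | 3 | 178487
SELECT name, department_id FROM projects WHERE department_id IN (SELECT id FROM departments WHERE budget < 305401)

Execution result:
name | department_id
Project Theta | 3
Project Zeta | 3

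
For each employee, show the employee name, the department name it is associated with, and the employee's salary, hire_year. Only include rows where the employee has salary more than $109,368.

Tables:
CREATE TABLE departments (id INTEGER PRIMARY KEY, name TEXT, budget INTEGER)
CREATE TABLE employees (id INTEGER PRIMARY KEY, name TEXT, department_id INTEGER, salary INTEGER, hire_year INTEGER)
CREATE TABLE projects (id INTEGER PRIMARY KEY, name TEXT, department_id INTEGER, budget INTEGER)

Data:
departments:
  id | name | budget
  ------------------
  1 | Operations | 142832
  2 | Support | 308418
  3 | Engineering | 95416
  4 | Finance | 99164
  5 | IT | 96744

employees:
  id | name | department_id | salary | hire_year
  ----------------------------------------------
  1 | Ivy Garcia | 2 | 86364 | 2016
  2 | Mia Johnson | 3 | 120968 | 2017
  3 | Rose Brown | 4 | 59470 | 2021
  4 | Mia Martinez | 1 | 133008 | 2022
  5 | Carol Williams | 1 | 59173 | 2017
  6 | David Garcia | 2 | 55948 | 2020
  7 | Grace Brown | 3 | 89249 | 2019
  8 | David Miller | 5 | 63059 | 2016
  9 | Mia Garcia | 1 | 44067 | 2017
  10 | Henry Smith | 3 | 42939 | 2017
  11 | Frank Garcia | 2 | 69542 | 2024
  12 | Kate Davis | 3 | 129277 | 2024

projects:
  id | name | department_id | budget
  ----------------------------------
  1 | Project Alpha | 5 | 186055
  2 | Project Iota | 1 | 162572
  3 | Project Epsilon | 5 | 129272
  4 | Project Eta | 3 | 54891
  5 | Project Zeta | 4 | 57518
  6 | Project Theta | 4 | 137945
SELECT c.name, p.name AS department, c.salary, c.hire_year FROM employees c JOIN departments p ON c.department_id = p.id WHERE c.salary > 109368

Execution result:
name | department | salary | hire_year
Mia Johnson | Engineering | 120968 | 2017
Mia Martinez | Operations | 133008 | 2022
Kate Davis | Engineering | 129277 | 2024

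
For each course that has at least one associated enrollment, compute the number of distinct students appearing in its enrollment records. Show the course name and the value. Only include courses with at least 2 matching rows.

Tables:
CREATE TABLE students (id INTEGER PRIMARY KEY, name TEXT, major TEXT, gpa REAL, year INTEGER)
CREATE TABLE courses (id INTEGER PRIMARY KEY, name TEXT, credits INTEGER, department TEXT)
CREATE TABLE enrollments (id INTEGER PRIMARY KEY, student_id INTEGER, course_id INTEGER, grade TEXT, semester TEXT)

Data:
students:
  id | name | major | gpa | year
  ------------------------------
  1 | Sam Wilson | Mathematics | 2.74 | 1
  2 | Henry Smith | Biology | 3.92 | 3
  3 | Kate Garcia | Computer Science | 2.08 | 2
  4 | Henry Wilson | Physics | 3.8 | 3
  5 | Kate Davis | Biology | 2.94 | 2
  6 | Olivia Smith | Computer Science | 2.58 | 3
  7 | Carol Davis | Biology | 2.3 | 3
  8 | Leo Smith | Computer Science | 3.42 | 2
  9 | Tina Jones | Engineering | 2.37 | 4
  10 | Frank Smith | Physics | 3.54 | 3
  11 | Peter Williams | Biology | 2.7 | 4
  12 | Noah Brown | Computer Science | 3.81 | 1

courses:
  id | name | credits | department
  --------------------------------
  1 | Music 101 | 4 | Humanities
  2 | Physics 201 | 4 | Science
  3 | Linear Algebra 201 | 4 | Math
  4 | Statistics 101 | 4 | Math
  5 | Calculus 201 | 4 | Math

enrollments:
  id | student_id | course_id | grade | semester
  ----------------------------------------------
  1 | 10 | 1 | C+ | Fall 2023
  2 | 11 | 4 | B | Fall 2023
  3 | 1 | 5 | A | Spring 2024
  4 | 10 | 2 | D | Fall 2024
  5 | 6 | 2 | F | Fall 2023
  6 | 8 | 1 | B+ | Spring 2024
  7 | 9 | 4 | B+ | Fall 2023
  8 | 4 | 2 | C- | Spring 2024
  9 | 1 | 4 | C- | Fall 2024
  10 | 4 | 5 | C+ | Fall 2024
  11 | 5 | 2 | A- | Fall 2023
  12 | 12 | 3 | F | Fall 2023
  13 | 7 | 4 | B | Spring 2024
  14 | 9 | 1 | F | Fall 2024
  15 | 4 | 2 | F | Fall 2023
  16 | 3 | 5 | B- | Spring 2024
SELECT p.name, COUNT(DISTINCT c.student_id) AS distinct_student_count FROM enrollments c JOIN courses p ON c.course_id = p.id GROUP BY p.id, p.name HAVING COUNT(*) >= 2

Execution result:
name | distinct_student_count
Music 101 | 3
Physics 201 | 4
Statistics 101 | 4
Calculus 201 | 3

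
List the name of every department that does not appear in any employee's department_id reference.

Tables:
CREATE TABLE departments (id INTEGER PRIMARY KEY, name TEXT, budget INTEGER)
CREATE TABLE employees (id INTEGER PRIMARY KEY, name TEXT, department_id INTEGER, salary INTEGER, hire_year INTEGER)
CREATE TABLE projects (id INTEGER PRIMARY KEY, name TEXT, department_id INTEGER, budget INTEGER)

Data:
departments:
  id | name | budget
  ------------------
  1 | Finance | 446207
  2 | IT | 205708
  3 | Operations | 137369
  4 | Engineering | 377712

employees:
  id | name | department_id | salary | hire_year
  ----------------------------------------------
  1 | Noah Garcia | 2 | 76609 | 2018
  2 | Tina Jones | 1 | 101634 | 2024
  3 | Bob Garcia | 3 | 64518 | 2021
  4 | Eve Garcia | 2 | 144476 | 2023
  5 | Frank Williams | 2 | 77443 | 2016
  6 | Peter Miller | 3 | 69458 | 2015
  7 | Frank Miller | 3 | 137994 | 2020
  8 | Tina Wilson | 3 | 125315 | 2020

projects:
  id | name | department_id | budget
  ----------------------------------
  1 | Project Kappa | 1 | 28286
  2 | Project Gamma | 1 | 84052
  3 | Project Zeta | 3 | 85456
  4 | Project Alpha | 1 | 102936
SELECT p.name FROM departments p LEFT JOIN employees c ON c.department_id = p.id WHERE c.id IS NULL

Execution result:
Engineering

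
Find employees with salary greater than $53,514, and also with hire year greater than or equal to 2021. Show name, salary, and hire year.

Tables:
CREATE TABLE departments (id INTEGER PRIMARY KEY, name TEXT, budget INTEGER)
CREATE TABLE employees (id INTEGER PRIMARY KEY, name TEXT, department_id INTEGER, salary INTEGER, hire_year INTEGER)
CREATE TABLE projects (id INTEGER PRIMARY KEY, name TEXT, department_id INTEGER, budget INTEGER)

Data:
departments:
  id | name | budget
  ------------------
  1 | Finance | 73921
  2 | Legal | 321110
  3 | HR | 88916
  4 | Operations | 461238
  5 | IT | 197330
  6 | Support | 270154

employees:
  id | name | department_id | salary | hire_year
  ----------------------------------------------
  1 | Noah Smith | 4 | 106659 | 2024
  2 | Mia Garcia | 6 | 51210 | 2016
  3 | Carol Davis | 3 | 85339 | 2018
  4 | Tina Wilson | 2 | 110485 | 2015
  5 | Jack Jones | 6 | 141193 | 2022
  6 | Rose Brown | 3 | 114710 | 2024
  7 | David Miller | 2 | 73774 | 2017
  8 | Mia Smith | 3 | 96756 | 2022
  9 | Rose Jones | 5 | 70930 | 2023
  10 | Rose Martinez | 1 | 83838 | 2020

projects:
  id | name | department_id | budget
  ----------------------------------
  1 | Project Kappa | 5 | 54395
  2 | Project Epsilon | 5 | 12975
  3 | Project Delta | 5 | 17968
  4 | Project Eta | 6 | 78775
SELECT name, salary, hire_year FROM employees WHERE salary > 53514 AND hire_year >= 2021

Execution result:
name | salary | hire_year
Noah Smith | 106659 | 2024
Jack Jones | 141193 | 2022
Rose Brown | 114710 | 2024
Mia Smith | 96756 | 2022
Rose Jones | 70930 | 2023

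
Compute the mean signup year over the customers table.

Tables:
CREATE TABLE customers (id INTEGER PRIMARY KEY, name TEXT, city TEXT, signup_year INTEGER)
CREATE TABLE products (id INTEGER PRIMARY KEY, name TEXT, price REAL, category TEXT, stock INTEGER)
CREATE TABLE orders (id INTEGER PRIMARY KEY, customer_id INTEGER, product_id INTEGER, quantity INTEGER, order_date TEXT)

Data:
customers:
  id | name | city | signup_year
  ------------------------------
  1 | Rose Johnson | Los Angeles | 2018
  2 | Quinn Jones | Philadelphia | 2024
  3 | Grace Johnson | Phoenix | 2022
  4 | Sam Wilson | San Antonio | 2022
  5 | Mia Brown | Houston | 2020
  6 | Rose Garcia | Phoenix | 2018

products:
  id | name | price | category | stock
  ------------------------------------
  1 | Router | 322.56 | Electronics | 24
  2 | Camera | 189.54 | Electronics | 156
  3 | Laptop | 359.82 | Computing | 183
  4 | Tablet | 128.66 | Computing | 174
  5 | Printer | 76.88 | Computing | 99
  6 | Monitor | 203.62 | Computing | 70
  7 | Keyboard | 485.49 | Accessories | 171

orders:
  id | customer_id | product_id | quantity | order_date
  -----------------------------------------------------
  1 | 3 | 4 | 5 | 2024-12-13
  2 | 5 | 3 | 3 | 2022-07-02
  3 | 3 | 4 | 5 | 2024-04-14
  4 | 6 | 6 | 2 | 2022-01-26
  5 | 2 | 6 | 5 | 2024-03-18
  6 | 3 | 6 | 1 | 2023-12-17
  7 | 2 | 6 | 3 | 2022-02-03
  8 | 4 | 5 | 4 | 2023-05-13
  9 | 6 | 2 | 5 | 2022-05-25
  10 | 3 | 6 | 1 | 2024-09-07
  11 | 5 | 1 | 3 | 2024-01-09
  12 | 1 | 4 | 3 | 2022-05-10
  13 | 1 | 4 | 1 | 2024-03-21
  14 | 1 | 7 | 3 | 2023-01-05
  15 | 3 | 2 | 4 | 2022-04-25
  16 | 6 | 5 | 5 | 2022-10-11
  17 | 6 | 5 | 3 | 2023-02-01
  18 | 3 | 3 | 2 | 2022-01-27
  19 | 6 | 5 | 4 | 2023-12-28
SELECT AVG(signup_year) FROM customers

Execution result:
2020.67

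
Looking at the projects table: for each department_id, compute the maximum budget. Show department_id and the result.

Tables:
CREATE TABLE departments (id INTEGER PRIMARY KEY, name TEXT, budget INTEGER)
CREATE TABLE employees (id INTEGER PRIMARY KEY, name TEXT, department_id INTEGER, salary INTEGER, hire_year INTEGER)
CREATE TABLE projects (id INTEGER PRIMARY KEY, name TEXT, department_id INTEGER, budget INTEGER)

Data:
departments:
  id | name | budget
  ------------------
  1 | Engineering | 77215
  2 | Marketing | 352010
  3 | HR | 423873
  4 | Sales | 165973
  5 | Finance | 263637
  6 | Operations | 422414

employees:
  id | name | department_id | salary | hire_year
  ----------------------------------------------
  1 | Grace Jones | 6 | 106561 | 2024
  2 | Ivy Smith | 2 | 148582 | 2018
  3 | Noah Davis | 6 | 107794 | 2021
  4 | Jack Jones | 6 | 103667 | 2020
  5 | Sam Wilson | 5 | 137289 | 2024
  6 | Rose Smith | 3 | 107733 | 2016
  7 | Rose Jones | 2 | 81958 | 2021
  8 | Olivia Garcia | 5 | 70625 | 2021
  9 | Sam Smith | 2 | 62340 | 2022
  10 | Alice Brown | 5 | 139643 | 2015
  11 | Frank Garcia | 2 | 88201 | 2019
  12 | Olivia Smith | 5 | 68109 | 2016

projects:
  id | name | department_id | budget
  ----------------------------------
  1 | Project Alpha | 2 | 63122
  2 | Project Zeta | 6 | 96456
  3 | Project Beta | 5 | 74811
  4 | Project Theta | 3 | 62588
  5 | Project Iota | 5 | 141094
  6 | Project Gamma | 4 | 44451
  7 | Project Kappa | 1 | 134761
SELECT department_id, MAX(budget) AS max_budget FROM projects GROUP BY department_id

Execution result:
department_id | max_budget
1 | 134761
2 | 63122
3 | 62588
4 | 44451
5 | 141094
6 | 96456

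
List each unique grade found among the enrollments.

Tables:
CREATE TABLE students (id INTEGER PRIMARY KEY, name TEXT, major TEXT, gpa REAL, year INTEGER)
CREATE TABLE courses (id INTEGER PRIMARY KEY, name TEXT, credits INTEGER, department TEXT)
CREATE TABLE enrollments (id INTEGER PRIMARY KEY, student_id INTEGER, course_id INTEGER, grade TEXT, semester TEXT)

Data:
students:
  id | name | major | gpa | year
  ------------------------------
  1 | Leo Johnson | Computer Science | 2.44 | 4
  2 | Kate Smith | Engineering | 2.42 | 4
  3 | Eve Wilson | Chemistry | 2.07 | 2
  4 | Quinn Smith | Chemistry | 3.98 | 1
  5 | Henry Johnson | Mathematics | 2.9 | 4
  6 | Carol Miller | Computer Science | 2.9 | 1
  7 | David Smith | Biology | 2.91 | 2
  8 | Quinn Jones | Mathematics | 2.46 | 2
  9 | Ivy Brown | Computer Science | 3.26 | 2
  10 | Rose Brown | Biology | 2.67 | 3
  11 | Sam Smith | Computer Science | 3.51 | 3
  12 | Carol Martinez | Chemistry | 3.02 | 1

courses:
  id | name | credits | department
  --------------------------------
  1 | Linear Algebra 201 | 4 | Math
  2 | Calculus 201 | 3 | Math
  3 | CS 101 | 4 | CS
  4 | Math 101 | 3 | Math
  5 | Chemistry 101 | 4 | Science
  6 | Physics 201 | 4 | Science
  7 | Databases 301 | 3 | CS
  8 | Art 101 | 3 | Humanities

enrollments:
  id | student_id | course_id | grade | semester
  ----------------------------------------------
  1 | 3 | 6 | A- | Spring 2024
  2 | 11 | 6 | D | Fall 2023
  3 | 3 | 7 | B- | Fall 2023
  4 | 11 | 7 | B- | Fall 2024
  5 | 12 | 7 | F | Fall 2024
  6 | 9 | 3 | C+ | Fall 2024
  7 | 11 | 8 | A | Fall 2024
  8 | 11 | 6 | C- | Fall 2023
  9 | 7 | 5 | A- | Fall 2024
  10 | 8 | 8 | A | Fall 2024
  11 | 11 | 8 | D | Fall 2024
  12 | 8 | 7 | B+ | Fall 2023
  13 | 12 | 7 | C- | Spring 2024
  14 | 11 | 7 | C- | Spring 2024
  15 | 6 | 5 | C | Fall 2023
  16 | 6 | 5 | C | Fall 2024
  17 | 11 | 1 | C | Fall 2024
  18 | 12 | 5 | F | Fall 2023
SELECT DISTINCT grade FROM enrollments

Execution result:
grade
A-
D
B-
F
C+
A
C-
B+
C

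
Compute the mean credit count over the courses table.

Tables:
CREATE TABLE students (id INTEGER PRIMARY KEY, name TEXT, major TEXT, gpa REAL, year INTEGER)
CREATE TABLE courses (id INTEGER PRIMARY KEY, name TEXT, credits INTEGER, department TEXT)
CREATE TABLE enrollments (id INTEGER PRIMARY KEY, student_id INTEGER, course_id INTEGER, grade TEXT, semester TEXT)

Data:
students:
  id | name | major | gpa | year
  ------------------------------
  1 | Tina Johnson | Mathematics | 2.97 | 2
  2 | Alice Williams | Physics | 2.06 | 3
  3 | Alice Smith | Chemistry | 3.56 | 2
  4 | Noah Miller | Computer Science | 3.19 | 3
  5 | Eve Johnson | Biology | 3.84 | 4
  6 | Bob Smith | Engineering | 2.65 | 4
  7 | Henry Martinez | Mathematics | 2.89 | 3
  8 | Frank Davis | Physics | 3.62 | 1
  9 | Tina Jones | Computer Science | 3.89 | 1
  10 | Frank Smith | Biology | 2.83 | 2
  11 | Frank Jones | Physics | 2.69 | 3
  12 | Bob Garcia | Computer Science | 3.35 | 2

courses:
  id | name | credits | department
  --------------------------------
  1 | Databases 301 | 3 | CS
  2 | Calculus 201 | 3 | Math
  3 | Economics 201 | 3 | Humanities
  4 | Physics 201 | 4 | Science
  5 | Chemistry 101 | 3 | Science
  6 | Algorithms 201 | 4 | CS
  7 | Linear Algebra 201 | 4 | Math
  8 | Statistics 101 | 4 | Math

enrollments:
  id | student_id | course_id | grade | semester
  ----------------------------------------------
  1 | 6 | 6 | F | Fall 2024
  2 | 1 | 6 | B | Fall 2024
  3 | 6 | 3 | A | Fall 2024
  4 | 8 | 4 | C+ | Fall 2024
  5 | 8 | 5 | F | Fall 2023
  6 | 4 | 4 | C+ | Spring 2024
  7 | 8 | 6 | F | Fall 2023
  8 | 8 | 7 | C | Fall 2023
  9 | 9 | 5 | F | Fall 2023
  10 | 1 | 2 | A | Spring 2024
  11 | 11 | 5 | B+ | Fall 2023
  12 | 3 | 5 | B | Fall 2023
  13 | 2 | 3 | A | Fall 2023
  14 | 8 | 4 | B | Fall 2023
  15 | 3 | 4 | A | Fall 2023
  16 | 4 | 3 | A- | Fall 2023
SELECT AVG(credits) FROM courses

Execution result:
3.50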